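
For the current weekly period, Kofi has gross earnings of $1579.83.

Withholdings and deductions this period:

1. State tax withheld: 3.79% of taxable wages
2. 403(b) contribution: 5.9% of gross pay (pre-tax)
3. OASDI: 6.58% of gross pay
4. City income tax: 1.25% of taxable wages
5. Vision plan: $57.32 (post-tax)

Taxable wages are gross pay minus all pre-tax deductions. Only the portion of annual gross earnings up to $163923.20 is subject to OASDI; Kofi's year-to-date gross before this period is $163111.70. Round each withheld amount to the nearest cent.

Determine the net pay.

$1300.98

403(b) contribution: $1579.83 × 0.059 = $93.21
Taxable wages = $1579.83 − $93.21 = $1486.62
State tax withheld: $1486.62 × 0.0379 = $56.34
City income tax: $1486.62 × 0.0125 = $18.58
OASDI: only $163923.20 − $163111.70 = $811.50 of this check is subject → $811.50 × 0.0658 = $53.40
Vision plan: $57.32
Total deductions = $93.21 + $56.34 + $18.58 + $53.40 + $57.32 = $278.85
Net pay = $1579.83 − $278.85 = $1300.98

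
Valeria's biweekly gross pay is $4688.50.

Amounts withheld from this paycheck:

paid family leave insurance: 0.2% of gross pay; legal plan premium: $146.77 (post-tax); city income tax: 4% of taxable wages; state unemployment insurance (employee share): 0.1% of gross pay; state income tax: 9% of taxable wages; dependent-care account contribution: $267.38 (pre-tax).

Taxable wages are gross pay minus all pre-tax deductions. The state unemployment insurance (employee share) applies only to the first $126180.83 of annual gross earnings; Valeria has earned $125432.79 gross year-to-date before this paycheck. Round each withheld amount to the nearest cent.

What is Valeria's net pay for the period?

$3689.48

Dependent-care account contribution: $267.38
Taxable wages = $4688.50 − $267.38 = $4421.12
State income tax: $4421.12 × 0.09 = $397.90
City income tax: $4421.12 × 0.04 = $176.84
Paid family leave insurance: $4688.50 × 0.002 = $9.38
State unemployment insurance (employee share): only $126180.83 − $125432.79 = $748.04 of this check is subject → $748.04 × 0.001 = $0.75
Legal plan premium: $146.77
Total deductions = $267.38 + $397.90 + $176.84 + $9.38 + $0.75 + $146.77 = $999.02
Net pay = $4688.50 − $999.02 = $3689.48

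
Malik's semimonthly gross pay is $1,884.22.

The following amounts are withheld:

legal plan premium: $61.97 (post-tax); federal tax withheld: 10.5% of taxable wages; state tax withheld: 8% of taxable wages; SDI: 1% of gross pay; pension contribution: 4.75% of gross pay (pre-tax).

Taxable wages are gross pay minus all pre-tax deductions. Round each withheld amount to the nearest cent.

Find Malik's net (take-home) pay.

Pension contribution: $1,884.22 × 0.0475 = $89.50
Taxable wages = $1,884.22 − $89.50 = $1,794.72
State tax withheld: $1,794.72 × 0.08 = $143.58
Federal tax withheld: $1,794.72 × 0.105 = $188.45
SDI: $1,884.22 × 0.01 = $18.84
Legal plan premium: $61.97
Total deductions = $89.50 + $143.58 + $188.45 + $18.84 + $61.97 = $502.34
Net pay = $1,884.22 − $502.34 = $1,381.88

$1,381.88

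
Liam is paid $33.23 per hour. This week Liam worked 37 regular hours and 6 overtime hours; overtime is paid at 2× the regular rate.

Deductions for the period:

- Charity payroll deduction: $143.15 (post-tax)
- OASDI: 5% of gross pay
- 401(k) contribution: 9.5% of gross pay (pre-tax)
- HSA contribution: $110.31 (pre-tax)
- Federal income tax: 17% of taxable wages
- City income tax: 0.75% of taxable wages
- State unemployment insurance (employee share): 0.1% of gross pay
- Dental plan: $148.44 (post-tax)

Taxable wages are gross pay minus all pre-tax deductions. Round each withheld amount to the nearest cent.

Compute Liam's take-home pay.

$746.66

Regular pay: 37 × $33.23 = $1229.51
Overtime pay: 6 × $33.23 × 2 = $398.76
Gross pay = $1229.51 + $398.76 = $1628.27
401(k) contribution: $1628.27 × 0.095 = $154.69
HSA contribution: $110.31
Pre-tax total = $154.69 + $110.31 = $265.00
Taxable wages = $1628.27 − $265.00 = $1363.27
City income tax: $1363.27 × 0.0075 = $10.22
Federal income tax: $1363.27 × 0.17 = $231.76
State unemployment insurance (employee share): $1628.27 × 0.001 = $1.63
OASDI: $1628.27 × 0.05 = $81.41
Charity payroll deduction: $143.15
Dental plan: $148.44
Total deductions = $154.69 + $110.31 + $10.22 + $231.76 + $1.63 + $81.41 + $143.15 + $148.44 = $881.61
Net pay = $1628.27 − $881.61 = $746.66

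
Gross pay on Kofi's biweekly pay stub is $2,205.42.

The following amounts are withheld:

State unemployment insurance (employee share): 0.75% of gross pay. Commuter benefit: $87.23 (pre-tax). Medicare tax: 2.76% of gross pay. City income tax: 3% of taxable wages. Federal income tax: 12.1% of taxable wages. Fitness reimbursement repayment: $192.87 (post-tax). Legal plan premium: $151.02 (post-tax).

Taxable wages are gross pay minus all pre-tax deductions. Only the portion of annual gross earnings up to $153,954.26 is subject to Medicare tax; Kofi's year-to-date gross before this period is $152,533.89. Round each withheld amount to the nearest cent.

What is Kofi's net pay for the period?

$1,398.71

Commuter benefit: $87.23
Taxable wages = $2,205.42 − $87.23 = $2,118.19
City income tax: $2,118.19 × 0.03 = $63.55
Federal income tax: $2,118.19 × 0.121 = $256.30
State unemployment insurance (employee share): $2,205.42 × 0.0075 = $16.54
Medicare tax: only $153,954.26 − $152,533.89 = $1,420.37 of this check is subject → $1,420.37 × 0.0276 = $39.20
Legal plan premium: $151.02
Fitness reimbursement repayment: $192.87
Total deductions = $87.23 + $63.55 + $256.30 + $16.54 + $39.20 + $151.02 + $192.87 = $806.71
Net pay = $2,205.42 − $806.71 = $1,398.71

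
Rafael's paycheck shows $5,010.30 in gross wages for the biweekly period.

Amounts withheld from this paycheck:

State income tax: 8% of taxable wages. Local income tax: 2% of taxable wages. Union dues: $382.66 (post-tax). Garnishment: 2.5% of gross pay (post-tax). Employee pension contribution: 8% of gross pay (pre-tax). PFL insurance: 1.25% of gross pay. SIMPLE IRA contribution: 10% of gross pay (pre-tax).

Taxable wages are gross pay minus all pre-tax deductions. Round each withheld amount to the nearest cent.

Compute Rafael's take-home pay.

$3,127.05

Employee pension contribution: $5,010.30 × 0.08 = $400.82
SIMPLE IRA contribution: $5,010.30 × 0.1 = $501.03
Pre-tax total = $400.82 + $501.03 = $901.85
Taxable wages = $5,010.30 − $901.85 = $4,108.45
State income tax: $4,108.45 × 0.08 = $328.68
Local income tax: $4,108.45 × 0.02 = $82.17
PFL insurance: $5,010.30 × 0.0125 = $62.63
Union dues: $382.66
Garnishment: $5,010.30 × 0.025 = $125.26
Total deductions = $400.82 + $501.03 + $328.68 + $82.17 + $62.63 + $382.66 + $125.26 = $1,883.25
Net pay = $5,010.30 − $1,883.25 = $3,127.05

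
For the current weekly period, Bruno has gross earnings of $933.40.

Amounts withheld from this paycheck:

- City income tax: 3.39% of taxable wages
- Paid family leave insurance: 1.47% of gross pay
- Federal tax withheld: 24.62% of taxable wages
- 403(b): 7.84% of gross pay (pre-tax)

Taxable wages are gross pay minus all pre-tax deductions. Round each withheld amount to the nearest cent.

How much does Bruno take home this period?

403(b): $933.40 × 0.0784 = $73.18
Taxable wages = $933.40 − $73.18 = $860.22
City income tax: $860.22 × 0.0339 = $29.16
Federal tax withheld: $860.22 × 0.2462 = $211.79
Paid family leave insurance: $933.40 × 0.0147 = $13.72
Total deductions = $73.18 + $29.16 + $211.79 + $13.72 = $327.85
Net pay = $933.40 − $327.85 = $605.55

$605.55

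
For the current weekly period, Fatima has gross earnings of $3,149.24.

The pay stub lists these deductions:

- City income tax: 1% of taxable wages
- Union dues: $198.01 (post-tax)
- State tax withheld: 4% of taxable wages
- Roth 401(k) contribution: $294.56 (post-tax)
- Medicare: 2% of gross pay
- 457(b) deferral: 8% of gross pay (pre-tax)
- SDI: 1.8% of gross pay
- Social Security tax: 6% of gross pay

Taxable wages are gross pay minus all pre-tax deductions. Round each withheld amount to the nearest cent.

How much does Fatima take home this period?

$1,951.25

457(b) deferral: $3,149.24 × 0.08 = $251.94
Taxable wages = $3,149.24 − $251.94 = $2,897.30
City income tax: $2,897.30 × 0.01 = $28.97
State tax withheld: $2,897.30 × 0.04 = $115.89
SDI: $3,149.24 × 0.018 = $56.69
Social Security tax: $3,149.24 × 0.06 = $188.95
Medicare: $3,149.24 × 0.02 = $62.98
Roth 401(k) contribution: $294.56
Union dues: $198.01
Total deductions = $251.94 + $28.97 + $115.89 + $56.69 + $188.95 + $62.98 + $294.56 + $198.01 = $1,197.99
Net pay = $3,149.24 − $1,197.99 = $1,951.25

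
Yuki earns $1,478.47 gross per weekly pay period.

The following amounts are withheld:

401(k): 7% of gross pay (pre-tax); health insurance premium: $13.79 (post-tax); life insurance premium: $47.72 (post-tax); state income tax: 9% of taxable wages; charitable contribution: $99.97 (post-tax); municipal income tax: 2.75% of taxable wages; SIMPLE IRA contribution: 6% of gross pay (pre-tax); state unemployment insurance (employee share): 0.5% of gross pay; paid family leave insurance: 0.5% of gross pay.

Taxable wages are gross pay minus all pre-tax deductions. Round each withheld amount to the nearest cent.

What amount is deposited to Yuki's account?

$958.88

401(k): $1,478.47 × 0.07 = $103.49
SIMPLE IRA contribution: $1,478.47 × 0.06 = $88.71
Pre-tax total = $103.49 + $88.71 = $192.20
Taxable wages = $1,478.47 − $192.20 = $1,286.27
Municipal income tax: $1,286.27 × 0.0275 = $35.37
State income tax: $1,286.27 × 0.09 = $115.76
Paid family leave insurance: $1,478.47 × 0.005 = $7.39
State unemployment insurance (employee share): $1,478.47 × 0.005 = $7.39
Charitable contribution: $99.97
Life insurance premium: $47.72
Health insurance premium: $13.79
Total deductions = $103.49 + $88.71 + $35.37 + $115.76 + $7.39 + $7.39 + $99.97 + $47.72 + $13.79 = $519.59
Net pay = $1,478.47 − $519.59 = $958.88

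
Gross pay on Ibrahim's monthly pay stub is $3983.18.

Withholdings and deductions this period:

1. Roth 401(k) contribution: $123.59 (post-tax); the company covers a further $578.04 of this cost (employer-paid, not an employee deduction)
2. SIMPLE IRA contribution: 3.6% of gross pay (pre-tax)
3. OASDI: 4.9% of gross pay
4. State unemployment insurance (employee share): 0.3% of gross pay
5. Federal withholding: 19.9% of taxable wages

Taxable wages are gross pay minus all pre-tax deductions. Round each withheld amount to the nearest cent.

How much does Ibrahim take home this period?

SIMPLE IRA contribution: $3983.18 × 0.036 = $143.39
Taxable wages = $3983.18 − $143.39 = $3839.79
Federal withholding: $3839.79 × 0.199 = $764.12
OASDI: $3983.18 × 0.049 = $195.18
State unemployment insurance (employee share): $3983.18 × 0.003 = $11.95
Roth 401(k) contribution: $123.59
(Employer's $578.04 toward Roth 401(k) contribution is not withheld from the employee.)
Total deductions = $143.39 + $764.12 + $195.18 + $11.95 + $123.59 = $1238.23
Net pay = $3983.18 − $1238.23 = $2744.95

$2744.95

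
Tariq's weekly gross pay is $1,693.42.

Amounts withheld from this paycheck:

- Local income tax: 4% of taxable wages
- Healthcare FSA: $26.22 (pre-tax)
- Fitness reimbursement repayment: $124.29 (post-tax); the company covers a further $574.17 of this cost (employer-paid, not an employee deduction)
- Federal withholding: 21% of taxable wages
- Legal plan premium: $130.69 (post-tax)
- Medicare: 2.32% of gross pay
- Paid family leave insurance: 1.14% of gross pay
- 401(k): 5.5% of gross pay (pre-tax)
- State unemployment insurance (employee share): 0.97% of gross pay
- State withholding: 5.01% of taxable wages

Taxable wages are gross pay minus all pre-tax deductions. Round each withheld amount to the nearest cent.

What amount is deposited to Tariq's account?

Healthcare FSA: $26.22
401(k): $1,693.42 × 0.055 = $93.14
Pre-tax total = $26.22 + $93.14 = $119.36
Taxable wages = $1,693.42 − $119.36 = $1,574.06
State withholding: $1,574.06 × 0.0501 = $78.86
Local income tax: $1,574.06 × 0.04 = $62.96
Federal withholding: $1,574.06 × 0.21 = $330.55
Medicare: $1,693.42 × 0.0232 = $39.29
Paid family leave insurance: $1,693.42 × 0.0114 = $19.30
State unemployment insurance (employee share): $1,693.42 × 0.0097 = $16.43
Legal plan premium: $130.69
Fitness reimbursement repayment: $124.29
(Employer's $574.17 toward fitness reimbursement repayment is not withheld from the employee.)
Total deductions = $26.22 + $93.14 + $78.86 + $62.96 + $330.55 + $39.29 + $19.30 + $16.43 + $130.69 + $124.29 = $921.73
Net pay = $1,693.42 − $921.73 = $771.69

$771.69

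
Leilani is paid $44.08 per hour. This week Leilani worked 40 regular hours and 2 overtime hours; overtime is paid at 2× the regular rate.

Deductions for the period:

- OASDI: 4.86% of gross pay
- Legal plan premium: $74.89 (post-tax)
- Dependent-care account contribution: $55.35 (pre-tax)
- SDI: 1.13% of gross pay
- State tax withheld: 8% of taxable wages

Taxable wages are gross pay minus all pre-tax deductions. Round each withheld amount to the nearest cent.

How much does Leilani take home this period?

Regular pay: 40 × $44.08 = $1,763.20
Overtime pay: 2 × $44.08 × 2 = $176.32
Gross pay = $1,763.20 + $176.32 = $1,939.52
Dependent-care account contribution: $55.35
Taxable wages = $1,939.52 − $55.35 = $1,884.17
State tax withheld: $1,884.17 × 0.08 = $150.73
OASDI: $1,939.52 × 0.0486 = $94.26
SDI: $1,939.52 × 0.0113 = $21.92
Legal plan premium: $74.89
Total deductions = $55.35 + $150.73 + $94.26 + $21.92 + $74.89 = $397.15
Net pay = $1,939.52 − $397.15 = $1,542.37

$1,542.37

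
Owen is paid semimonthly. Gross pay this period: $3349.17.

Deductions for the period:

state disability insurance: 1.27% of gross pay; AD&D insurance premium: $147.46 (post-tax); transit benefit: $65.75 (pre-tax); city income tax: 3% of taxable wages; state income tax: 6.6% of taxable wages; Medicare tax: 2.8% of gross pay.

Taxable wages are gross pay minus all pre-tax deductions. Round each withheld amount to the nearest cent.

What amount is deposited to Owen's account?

Transit benefit: $65.75
Taxable wages = $3349.17 − $65.75 = $3283.42
State income tax: $3283.42 × 0.066 = $216.71
City income tax: $3283.42 × 0.03 = $98.50
Medicare tax: $3349.17 × 0.028 = $93.78
State disability insurance: $3349.17 × 0.0127 = $42.53
AD&D insurance premium: $147.46
Total deductions = $65.75 + $216.71 + $98.50 + $93.78 + $42.53 + $147.46 = $664.73
Net pay = $3349.17 − $664.73 = $2684.44

$2684.44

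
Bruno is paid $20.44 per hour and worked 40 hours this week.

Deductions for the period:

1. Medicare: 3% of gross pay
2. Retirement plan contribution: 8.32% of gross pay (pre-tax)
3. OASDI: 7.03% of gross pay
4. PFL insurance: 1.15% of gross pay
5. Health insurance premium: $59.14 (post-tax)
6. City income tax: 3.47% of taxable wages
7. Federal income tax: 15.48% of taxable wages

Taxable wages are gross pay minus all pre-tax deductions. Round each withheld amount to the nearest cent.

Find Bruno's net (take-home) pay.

$456.99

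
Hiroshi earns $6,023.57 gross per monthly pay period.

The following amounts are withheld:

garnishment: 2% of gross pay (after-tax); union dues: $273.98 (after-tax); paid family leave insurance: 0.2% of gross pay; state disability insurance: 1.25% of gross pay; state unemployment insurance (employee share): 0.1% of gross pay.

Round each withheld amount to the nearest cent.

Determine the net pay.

$5,535.76

State disability insurance: $6,023.57 × 0.0125 = $75.29
State unemployment insurance (employee share): $6,023.57 × 0.001 = $6.02
Paid family leave insurance: $6,023.57 × 0.002 = $12.05
Union dues: $273.98
Garnishment: $6,023.57 × 0.02 = $120.47
Total deductions = $75.29 + $6.02 + $12.05 + $273.98 + $120.47 = $487.81
Net pay = $6,023.57 − $487.81 = $5,535.76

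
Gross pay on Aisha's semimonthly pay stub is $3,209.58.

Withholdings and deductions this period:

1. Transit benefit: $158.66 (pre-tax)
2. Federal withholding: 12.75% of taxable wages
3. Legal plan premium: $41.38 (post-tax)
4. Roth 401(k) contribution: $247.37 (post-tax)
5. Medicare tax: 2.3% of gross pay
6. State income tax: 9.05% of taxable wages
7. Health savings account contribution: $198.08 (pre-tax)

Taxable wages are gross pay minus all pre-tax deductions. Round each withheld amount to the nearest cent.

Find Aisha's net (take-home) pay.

$1,868.35

Transit benefit: $158.66
Health savings account contribution: $198.08
Pre-tax total = $158.66 + $198.08 = $356.74
Taxable wages = $3,209.58 − $356.74 = $2,852.84
Federal withholding: $2,852.84 × 0.1275 = $363.74
State income tax: $2,852.84 × 0.0905 = $258.18
Medicare tax: $3,209.58 × 0.023 = $73.82
Legal plan premium: $41.38
Roth 401(k) contribution: $247.37
Total deductions = $158.66 + $198.08 + $363.74 + $258.18 + $73.82 + $41.38 + $247.37 = $1,341.23
Net pay = $3,209.58 − $1,341.23 = $1,868.35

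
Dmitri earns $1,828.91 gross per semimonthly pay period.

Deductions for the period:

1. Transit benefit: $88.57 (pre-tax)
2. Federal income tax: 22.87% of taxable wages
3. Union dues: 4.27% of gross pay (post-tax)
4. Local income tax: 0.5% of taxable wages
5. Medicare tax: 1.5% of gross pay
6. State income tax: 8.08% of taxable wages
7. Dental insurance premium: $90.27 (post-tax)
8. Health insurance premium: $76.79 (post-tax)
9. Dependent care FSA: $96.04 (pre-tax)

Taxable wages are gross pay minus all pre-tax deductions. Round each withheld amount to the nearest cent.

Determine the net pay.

$854.59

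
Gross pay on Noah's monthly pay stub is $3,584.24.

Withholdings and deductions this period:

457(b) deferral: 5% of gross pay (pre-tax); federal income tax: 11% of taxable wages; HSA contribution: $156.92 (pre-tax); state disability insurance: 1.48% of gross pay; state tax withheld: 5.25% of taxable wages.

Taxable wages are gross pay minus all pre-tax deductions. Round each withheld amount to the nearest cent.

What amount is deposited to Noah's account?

$2,667.24

457(b) deferral: $3,584.24 × 0.05 = $179.21
HSA contribution: $156.92
Pre-tax total = $179.21 + $156.92 = $336.13
Taxable wages = $3,584.24 − $336.13 = $3,248.11
Federal income tax: $3,248.11 × 0.11 = $357.29
State tax withheld: $3,248.11 × 0.0525 = $170.53
State disability insurance: $3,584.24 × 0.0148 = $53.05
Total deductions = $179.21 + $156.92 + $357.29 + $170.53 + $53.05 = $917.00
Net pay = $3,584.24 − $917.00 = $2,667.24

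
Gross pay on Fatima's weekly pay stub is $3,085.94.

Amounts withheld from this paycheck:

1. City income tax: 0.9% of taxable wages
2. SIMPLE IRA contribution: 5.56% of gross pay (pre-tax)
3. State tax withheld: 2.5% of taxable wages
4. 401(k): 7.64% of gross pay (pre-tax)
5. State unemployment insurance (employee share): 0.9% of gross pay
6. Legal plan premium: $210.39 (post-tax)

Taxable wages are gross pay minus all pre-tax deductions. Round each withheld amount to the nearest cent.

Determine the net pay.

$2,349.36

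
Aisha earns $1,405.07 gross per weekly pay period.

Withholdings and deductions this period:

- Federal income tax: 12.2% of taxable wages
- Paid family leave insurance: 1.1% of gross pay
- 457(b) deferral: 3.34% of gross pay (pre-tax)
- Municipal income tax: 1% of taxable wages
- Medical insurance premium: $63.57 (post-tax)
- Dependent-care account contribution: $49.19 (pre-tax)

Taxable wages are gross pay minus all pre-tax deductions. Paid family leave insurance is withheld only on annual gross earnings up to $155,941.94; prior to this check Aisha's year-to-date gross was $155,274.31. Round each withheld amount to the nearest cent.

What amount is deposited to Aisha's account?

Dependent-care account contribution: $49.19
457(b) deferral: $1,405.07 × 0.0334 = $46.93
Pre-tax total = $49.19 + $46.93 = $96.12
Taxable wages = $1,405.07 − $96.12 = $1,308.95
Federal income tax: $1,308.95 × 0.122 = $159.69
Municipal income tax: $1,308.95 × 0.01 = $13.09
Paid family leave insurance: only $155,941.94 − $155,274.31 = $667.63 of this check is subject → $667.63 × 0.011 = $7.34
Medical insurance premium: $63.57
Total deductions = $49.19 + $46.93 + $159.69 + $13.09 + $7.34 + $63.57 = $339.81
Net pay = $1,405.07 − $339.81 = $1,065.26

$1,065.26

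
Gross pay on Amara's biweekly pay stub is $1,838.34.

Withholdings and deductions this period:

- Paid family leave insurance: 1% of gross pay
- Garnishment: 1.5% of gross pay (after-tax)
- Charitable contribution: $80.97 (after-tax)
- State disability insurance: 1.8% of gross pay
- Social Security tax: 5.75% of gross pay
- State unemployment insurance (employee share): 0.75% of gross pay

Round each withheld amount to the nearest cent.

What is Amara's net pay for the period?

Paid family leave insurance: $1,838.34 × 0.01 = $18.38
Social Security tax: $1,838.34 × 0.0575 = $105.70
State unemployment insurance (employee share): $1,838.34 × 0.0075 = $13.79
State disability insurance: $1,838.34 × 0.018 = $33.09
Garnishment: $1,838.34 × 0.015 = $27.58
Charitable contribution: $80.97
Total deductions = $18.38 + $105.70 + $13.79 + $33.09 + $27.58 + $80.97 = $279.51
Net pay = $1,838.34 − $279.51 = $1,558.83

$1,558.83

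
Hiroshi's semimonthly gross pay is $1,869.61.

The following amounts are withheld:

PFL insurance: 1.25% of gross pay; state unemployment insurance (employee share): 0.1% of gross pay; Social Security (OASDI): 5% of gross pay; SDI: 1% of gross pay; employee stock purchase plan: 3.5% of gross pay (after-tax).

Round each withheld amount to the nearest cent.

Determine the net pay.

$1,666.75

State unemployment insurance (employee share): $1,869.61 × 0.001 = $1.87
SDI: $1,869.61 × 0.01 = $18.70
Social Security (OASDI): $1,869.61 × 0.05 = $93.48
PFL insurance: $1,869.61 × 0.0125 = $23.37
Employee stock purchase plan: $1,869.61 × 0.035 = $65.44
Total deductions = $1.87 + $18.70 + $93.48 + $23.37 + $65.44 = $202.86
Net pay = $1,869.61 − $202.86 = $1,666.75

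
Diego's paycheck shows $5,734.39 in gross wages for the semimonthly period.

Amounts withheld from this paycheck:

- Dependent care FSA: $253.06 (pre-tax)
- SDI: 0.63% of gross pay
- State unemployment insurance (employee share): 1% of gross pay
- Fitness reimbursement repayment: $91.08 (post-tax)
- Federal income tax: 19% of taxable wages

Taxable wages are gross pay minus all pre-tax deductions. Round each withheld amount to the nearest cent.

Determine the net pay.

$4,255.33

Dependent care FSA: $253.06
Taxable wages = $5,734.39 − $253.06 = $5,481.33
Federal income tax: $5,481.33 × 0.19 = $1,041.45
State unemployment insurance (employee share): $5,734.39 × 0.01 = $57.34
SDI: $5,734.39 × 0.0063 = $36.13
Fitness reimbursement repayment: $91.08
Total deductions = $253.06 + $1,041.45 + $57.34 + $36.13 + $91.08 = $1,479.06
Net pay = $5,734.39 − $1,479.06 = $4,255.33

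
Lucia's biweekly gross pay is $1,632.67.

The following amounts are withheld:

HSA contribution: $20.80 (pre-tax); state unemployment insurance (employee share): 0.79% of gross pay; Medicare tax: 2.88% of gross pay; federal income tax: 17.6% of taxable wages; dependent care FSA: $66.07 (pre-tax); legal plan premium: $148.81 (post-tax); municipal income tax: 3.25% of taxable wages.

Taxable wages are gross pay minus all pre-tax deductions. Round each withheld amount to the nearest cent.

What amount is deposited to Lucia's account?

Dependent care FSA: $66.07
HSA contribution: $20.80
Pre-tax total = $66.07 + $20.80 = $86.87
Taxable wages = $1,632.67 − $86.87 = $1,545.80
Municipal income tax: $1,545.80 × 0.0325 = $50.24
Federal income tax: $1,545.80 × 0.176 = $272.06
State unemployment insurance (employee share): $1,632.67 × 0.0079 = $12.90
Medicare tax: $1,632.67 × 0.0288 = $47.02
Legal plan premium: $148.81
Total deductions = $66.07 + $20.80 + $50.24 + $272.06 + $12.90 + $47.02 + $148.81 = $617.90
Net pay = $1,632.67 − $617.90 = $1,014.77

$1,014.77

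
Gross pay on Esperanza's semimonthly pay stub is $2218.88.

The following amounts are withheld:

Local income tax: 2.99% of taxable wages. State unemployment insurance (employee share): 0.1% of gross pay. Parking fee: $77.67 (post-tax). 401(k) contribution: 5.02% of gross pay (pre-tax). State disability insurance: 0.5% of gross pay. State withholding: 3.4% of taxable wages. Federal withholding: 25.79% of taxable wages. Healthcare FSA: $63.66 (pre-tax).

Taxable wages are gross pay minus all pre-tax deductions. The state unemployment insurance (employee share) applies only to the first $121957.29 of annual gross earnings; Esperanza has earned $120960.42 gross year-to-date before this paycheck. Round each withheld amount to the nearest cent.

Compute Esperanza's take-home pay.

Healthcare FSA: $63.66
401(k) contribution: $2218.88 × 0.0502 = $111.39
Pre-tax total = $63.66 + $111.39 = $175.05
Taxable wages = $2218.88 − $175.05 = $2043.83
Local income tax: $2043.83 × 0.0299 = $61.11
State withholding: $2043.83 × 0.034 = $69.49
Federal withholding: $2043.83 × 0.2579 = $527.10
State unemployment insurance (employee share): only $121957.29 − $120960.42 = $996.87 of this check is subject → $996.87 × 0.001 = $1.00
State disability insurance: $2218.88 × 0.005 = $11.09
Parking fee: $77.67
Total deductions = $63.66 + $111.39 + $61.11 + $69.49 + $527.10 + $1.00 + $11.09 + $77.67 = $922.51
Net pay = $2218.88 − $922.51 = $1296.37

$1296.37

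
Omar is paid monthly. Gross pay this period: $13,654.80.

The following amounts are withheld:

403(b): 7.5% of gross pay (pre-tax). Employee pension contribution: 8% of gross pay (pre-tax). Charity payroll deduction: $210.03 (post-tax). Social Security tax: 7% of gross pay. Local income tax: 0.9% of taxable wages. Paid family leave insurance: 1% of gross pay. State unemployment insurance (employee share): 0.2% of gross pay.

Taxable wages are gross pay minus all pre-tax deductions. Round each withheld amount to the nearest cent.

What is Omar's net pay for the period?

$10,104.74

403(b): $13,654.80 × 0.075 = $1,024.11
Employee pension contribution: $13,654.80 × 0.08 = $1,092.38
Pre-tax total = $1,024.11 + $1,092.38 = $2,116.49
Taxable wages = $13,654.80 − $2,116.49 = $11,538.31
Local income tax: $11,538.31 × 0.009 = $103.84
State unemployment insurance (employee share): $13,654.80 × 0.002 = $27.31
Paid family leave insurance: $13,654.80 × 0.01 = $136.55
Social Security tax: $13,654.80 × 0.07 = $955.84
Charity payroll deduction: $210.03
Total deductions = $1,024.11 + $1,092.38 + $103.84 + $27.31 + $136.55 + $955.84 + $210.03 = $3,550.06
Net pay = $13,654.80 − $3,550.06 = $10,104.74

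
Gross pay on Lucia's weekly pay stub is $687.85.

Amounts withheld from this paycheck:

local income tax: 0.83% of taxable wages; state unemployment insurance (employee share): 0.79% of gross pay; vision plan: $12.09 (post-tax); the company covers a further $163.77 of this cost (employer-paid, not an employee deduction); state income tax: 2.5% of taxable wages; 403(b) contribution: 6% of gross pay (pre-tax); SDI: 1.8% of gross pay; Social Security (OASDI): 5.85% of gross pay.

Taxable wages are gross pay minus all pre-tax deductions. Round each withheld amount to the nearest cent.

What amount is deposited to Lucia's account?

$554.91

403(b) contribution: $687.85 × 0.06 = $41.27
Taxable wages = $687.85 − $41.27 = $646.58
State income tax: $646.58 × 0.025 = $16.16
Local income tax: $646.58 × 0.0083 = $5.37
Social Security (OASDI): $687.85 × 0.0585 = $40.24
State unemployment insurance (employee share): $687.85 × 0.0079 = $5.43
SDI: $687.85 × 0.018 = $12.38
Vision plan: $12.09
(Employer's $163.77 toward vision plan is not withheld from the employee.)
Total deductions = $41.27 + $16.16 + $5.37 + $40.24 + $5.43 + $12.38 + $12.09 = $132.94
Net pay = $687.85 − $132.94 = $554.91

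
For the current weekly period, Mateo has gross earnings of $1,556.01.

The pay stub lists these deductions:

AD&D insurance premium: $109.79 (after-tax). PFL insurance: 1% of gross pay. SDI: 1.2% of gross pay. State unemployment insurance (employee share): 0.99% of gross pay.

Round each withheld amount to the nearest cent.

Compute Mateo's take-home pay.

PFL insurance: $1,556.01 × 0.01 = $15.56
SDI: $1,556.01 × 0.012 = $18.67
State unemployment insurance (employee share): $1,556.01 × 0.0099 = $15.40
AD&D insurance premium: $109.79
Total deductions = $15.56 + $18.67 + $15.40 + $109.79 = $159.42
Net pay = $1,556.01 − $159.42 = $1,396.59

$1,396.59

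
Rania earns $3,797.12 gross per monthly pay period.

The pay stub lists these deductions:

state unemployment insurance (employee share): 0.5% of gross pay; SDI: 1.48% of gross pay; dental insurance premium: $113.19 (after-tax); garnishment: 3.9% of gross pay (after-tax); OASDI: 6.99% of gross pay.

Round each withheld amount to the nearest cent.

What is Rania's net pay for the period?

$3,195.23

State unemployment insurance (employee share): $3,797.12 × 0.005 = $18.99
SDI: $3,797.12 × 0.0148 = $56.20
OASDI: $3,797.12 × 0.0699 = $265.42
Dental insurance premium: $113.19
Garnishment: $3,797.12 × 0.039 = $148.09
Total deductions = $18.99 + $56.20 + $265.42 + $113.19 + $148.09 = $601.89
Net pay = $3,797.12 − $601.89 = $3,195.23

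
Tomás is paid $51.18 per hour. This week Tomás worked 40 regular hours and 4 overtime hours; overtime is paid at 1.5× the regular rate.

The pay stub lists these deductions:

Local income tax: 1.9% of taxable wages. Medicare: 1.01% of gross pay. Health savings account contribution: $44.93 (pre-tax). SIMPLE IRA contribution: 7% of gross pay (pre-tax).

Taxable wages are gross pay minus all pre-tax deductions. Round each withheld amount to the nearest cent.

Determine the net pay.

Regular pay: 40 × $51.18 = $2,047.20
Overtime pay: 4 × $51.18 × 1.5 = $307.08
Gross pay = $2,047.20 + $307.08 = $2,354.28
Health savings account contribution: $44.93
SIMPLE IRA contribution: $2,354.28 × 0.07 = $164.80
Pre-tax total = $44.93 + $164.80 = $209.73
Taxable wages = $2,354.28 − $209.73 = $2,144.55
Local income tax: $2,144.55 × 0.019 = $40.75
Medicare: $2,354.28 × 0.0101 = $23.78
Total deductions = $44.93 + $164.80 + $40.75 + $23.78 = $274.26
Net pay = $2,354.28 − $274.26 = $2,080.02

$2,080.02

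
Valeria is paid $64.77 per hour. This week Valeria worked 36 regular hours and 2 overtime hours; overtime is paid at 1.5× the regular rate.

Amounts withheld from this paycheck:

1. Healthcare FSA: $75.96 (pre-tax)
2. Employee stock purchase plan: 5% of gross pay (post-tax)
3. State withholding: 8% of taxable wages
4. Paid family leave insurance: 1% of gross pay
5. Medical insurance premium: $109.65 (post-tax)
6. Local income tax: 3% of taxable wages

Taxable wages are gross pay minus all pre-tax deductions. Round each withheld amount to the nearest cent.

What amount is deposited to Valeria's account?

$1919.35

Regular pay: 36 × $64.77 = $2331.72
Overtime pay: 2 × $64.77 × 1.5 = $194.31
Gross pay = $2331.72 + $194.31 = $2526.03
Healthcare FSA: $75.96
Taxable wages = $2526.03 − $75.96 = $2450.07
Local income tax: $2450.07 × 0.03 = $73.50
State withholding: $2450.07 × 0.08 = $196.01
Paid family leave insurance: $2526.03 × 0.01 = $25.26
Employee stock purchase plan: $2526.03 × 0.05 = $126.30
Medical insurance premium: $109.65
Total deductions = $75.96 + $73.50 + $196.01 + $25.26 + $126.30 + $109.65 = $606.68
Net pay = $2526.03 − $606.68 = $1919.35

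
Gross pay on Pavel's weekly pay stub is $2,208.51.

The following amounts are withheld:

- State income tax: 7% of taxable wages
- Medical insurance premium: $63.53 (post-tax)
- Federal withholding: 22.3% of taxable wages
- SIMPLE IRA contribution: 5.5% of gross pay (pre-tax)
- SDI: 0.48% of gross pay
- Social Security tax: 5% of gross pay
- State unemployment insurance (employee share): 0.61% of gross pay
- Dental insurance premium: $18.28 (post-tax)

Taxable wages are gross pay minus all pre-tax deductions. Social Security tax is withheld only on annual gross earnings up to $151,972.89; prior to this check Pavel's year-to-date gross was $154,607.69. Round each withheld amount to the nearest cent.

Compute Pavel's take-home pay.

$1,369.66

SIMPLE IRA contribution: $2,208.51 × 0.055 = $121.47
Taxable wages = $2,208.51 − $121.47 = $2,087.04
Federal withholding: $2,087.04 × 0.223 = $465.41
State income tax: $2,087.04 × 0.07 = $146.09
State unemployment insurance (employee share): $2,208.51 × 0.0061 = $13.47
Social Security tax: annual cap $151,972.89 already reached (YTD $154,607.69), so $0.00
SDI: $2,208.51 × 0.0048 = $10.60
Dental insurance premium: $18.28
Medical insurance premium: $63.53
Total deductions = $121.47 + $465.41 + $146.09 + $13.47 + $0.00 + $10.60 + $18.28 + $63.53 = $838.85
Net pay = $2,208.51 − $838.85 = $1,369.66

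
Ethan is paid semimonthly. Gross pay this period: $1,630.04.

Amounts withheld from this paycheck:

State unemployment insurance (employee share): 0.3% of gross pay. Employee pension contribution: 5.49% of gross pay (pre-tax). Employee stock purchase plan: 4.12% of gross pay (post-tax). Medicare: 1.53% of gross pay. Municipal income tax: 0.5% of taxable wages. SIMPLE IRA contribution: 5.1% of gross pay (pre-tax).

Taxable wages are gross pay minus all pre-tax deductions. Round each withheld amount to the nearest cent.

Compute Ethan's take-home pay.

$1,353.14

Employee pension contribution: $1,630.04 × 0.0549 = $89.49
SIMPLE IRA contribution: $1,630.04 × 0.051 = $83.13
Pre-tax total = $89.49 + $83.13 = $172.62
Taxable wages = $1,630.04 − $172.62 = $1,457.42
Municipal income tax: $1,457.42 × 0.005 = $7.29
Medicare: $1,630.04 × 0.0153 = $24.94
State unemployment insurance (employee share): $1,630.04 × 0.003 = $4.89
Employee stock purchase plan: $1,630.04 × 0.0412 = $67.16
Total deductions = $89.49 + $83.13 + $7.29 + $24.94 + $4.89 + $67.16 = $276.90
Net pay = $1,630.04 − $276.90 = $1,353.14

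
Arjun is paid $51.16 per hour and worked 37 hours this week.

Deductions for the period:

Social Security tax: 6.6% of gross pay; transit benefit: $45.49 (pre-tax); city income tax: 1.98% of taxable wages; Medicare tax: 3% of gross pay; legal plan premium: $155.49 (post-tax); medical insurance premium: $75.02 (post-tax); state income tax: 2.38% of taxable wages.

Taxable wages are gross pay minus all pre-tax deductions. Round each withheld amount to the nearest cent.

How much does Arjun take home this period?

Gross pay: 37 × $51.16 = $1,892.92
Transit benefit: $45.49
Taxable wages = $1,892.92 − $45.49 = $1,847.43
State income tax: $1,847.43 × 0.0238 = $43.97
City income tax: $1,847.43 × 0.0198 = $36.58
Social Security tax: $1,892.92 × 0.066 = $124.93
Medicare tax: $1,892.92 × 0.03 = $56.79
Legal plan premium: $155.49
Medical insurance premium: $75.02
Total deductions = $45.49 + $43.97 + $36.58 + $124.93 + $56.79 + $155.49 + $75.02 = $538.27
Net pay = $1,892.92 − $538.27 = $1,354.65

$1,354.65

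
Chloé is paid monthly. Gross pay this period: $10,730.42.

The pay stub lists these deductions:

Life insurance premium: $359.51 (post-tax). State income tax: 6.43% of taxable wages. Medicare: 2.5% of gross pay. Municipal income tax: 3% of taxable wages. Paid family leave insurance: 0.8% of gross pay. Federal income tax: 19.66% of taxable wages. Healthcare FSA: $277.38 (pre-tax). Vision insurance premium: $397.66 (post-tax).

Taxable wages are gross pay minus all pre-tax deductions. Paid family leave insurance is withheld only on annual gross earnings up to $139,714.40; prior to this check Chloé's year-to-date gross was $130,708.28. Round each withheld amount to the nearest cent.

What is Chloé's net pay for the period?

$6,314.77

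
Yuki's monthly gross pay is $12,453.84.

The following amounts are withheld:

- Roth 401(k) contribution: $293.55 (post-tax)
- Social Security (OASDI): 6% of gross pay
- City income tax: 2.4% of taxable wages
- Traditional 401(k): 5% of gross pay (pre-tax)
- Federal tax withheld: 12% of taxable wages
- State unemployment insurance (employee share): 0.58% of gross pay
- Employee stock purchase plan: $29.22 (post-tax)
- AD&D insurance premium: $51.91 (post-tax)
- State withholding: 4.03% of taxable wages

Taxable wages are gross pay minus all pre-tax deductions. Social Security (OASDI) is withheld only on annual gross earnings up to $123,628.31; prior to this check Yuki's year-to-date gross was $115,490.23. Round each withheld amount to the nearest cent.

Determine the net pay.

$8,715.47

Traditional 401(k): $12,453.84 × 0.05 = $622.69
Taxable wages = $12,453.84 − $622.69 = $11,831.15
Federal tax withheld: $11,831.15 × 0.12 = $1,419.74
State withholding: $11,831.15 × 0.0403 = $476.80
City income tax: $11,831.15 × 0.024 = $283.95
Social Security (OASDI): only $123,628.31 − $115,490.23 = $8,138.08 of this check is subject → $8,138.08 × 0.06 = $488.28
State unemployment insurance (employee share): $12,453.84 × 0.0058 = $72.23
Roth 401(k) contribution: $293.55
Employee stock purchase plan: $29.22
AD&D insurance premium: $51.91
Total deductions = $622.69 + $1,419.74 + $476.80 + $283.95 + $488.28 + $72.23 + $293.55 + $29.22 + $51.91 = $3,738.37
Net pay = $12,453.84 − $3,738.37 = $8,715.47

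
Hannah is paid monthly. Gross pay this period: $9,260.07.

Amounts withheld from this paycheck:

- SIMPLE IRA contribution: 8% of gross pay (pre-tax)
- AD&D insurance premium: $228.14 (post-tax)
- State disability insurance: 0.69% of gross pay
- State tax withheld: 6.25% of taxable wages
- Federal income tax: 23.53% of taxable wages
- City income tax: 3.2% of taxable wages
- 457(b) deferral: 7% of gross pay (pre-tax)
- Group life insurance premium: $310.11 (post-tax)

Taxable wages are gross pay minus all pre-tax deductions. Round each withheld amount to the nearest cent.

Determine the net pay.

$4,673.05

457(b) deferral: $9,260.07 × 0.07 = $648.20
SIMPLE IRA contribution: $9,260.07 × 0.08 = $740.81
Pre-tax total = $648.20 + $740.81 = $1,389.01
Taxable wages = $9,260.07 − $1,389.01 = $7,871.06
Federal income tax: $7,871.06 × 0.2353 = $1,852.06
City income tax: $7,871.06 × 0.032 = $251.87
State tax withheld: $7,871.06 × 0.0625 = $491.94
State disability insurance: $9,260.07 × 0.0069 = $63.89
AD&D insurance premium: $228.14
Group life insurance premium: $310.11
Total deductions = $648.20 + $740.81 + $1,852.06 + $251.87 + $491.94 + $63.89 + $228.14 + $310.11 = $4,587.02
Net pay = $9,260.07 − $4,587.02 = $4,673.05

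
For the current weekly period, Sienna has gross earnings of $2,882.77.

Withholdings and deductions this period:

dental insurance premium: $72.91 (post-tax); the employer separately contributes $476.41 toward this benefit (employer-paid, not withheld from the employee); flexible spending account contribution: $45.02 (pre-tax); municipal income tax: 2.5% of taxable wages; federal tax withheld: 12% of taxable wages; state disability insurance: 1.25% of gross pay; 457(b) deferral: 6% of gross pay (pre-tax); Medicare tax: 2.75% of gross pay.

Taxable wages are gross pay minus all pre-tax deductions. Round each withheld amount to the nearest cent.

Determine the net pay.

$2,090.17

457(b) deferral: $2,882.77 × 0.06 = $172.97
Flexible spending account contribution: $45.02
Pre-tax total = $172.97 + $45.02 = $217.99
Taxable wages = $2,882.77 − $217.99 = $2,664.78
Federal tax withheld: $2,664.78 × 0.12 = $319.77
Municipal income tax: $2,664.78 × 0.025 = $66.62
Medicare tax: $2,882.77 × 0.0275 = $79.28
State disability insurance: $2,882.77 × 0.0125 = $36.03
Dental insurance premium: $72.91
(Employer's $476.41 toward dental insurance premium is not withheld from the employee.)
Total deductions = $172.97 + $45.02 + $319.77 + $66.62 + $79.28 + $36.03 + $72.91 = $792.60
Net pay = $2,882.77 − $792.60 = $2,090.17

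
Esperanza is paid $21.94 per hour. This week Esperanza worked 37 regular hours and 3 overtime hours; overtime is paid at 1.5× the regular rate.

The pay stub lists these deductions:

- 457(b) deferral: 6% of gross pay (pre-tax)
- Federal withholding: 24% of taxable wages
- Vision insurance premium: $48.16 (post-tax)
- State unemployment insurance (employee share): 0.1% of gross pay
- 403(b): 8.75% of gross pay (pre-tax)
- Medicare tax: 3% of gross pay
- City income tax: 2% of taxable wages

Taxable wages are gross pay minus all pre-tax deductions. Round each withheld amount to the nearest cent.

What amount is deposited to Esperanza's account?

$498.01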